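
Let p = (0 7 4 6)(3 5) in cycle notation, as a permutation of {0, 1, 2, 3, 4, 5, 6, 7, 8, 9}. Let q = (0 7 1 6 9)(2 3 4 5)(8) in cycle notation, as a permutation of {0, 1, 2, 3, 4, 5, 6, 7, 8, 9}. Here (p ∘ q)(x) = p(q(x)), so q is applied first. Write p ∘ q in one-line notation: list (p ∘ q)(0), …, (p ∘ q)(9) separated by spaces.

Chase each element through q then p: 0 → 7 → 4; 1 → 6 → 0; 2 → 3 → 5; 3 → 4 → 6; 4 → 5 → 3; 5 → 2 → 2; 6 → 9 → 9; 7 → 1 → 1; 8 → 8 → 8; 9 → 0 → 7.
Collecting the images, p ∘ q = [4 0 5 6 3 2 9 1 8 7].

4 0 5 6 3 2 9 1 8 7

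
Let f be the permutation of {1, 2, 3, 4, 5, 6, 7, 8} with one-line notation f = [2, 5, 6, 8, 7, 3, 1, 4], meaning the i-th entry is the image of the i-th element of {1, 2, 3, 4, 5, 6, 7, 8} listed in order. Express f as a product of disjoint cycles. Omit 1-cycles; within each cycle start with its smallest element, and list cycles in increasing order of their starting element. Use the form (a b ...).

Start at 1 and follow images: 1 → 2 → 5 → 7 → 1, giving the cycle (1 2 5 7).
Continuing from each remaining unvisited element yields (1 2 5 7)(3 6)(4 8).

(1 2 5 7)(3 6)(4 8)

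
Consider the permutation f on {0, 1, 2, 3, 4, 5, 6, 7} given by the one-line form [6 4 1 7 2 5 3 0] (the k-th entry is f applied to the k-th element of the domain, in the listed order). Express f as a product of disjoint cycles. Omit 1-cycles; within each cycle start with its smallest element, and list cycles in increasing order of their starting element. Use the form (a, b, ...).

(0, 6, 3, 7)(1, 4, 2)

Iterating f from 0 gives 0 → 6 → 3 → 7 → 0; that is the 4-cycle (0, 6, 3, 7).
Continuing from each remaining unvisited element yields (0, 6, 3, 7)(1, 4, 2).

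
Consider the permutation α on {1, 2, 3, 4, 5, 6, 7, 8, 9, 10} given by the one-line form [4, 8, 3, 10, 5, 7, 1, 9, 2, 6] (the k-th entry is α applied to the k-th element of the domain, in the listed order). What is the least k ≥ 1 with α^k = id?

15

Writing α as disjoint cycles, the cycle lengths are 5, 3, 1, 1.
The order is lcm(5, 3) = 15.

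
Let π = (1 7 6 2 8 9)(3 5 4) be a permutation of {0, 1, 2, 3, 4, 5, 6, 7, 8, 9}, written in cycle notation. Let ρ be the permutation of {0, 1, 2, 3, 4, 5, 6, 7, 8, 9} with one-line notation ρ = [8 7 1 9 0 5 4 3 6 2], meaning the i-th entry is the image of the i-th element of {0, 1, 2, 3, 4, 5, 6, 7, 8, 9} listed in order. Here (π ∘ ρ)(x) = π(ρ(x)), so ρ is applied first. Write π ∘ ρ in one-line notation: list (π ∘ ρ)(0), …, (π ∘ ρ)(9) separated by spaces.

9 6 7 1 0 4 3 5 2 8

For each element, apply ρ then π: 0 → 8 → 9; 1 → 7 → 6; 2 → 1 → 7; 3 → 9 → 1; 4 → 0 → 0; 5 → 5 → 4; 6 → 4 → 3; 7 → 3 → 5; 8 → 6 → 2; 9 → 2 → 8.
Collecting the images, π ∘ ρ = [9 6 7 1 0 4 3 5 2 8].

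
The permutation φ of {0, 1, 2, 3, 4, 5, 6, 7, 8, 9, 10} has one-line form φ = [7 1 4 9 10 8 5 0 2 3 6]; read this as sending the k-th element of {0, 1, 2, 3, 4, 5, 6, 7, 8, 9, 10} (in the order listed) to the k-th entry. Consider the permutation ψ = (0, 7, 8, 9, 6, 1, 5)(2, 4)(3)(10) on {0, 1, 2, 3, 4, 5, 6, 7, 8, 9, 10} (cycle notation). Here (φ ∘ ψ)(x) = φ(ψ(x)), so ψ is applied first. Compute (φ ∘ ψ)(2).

10

ψ(2) = 4, then φ(4) = 10; composing gives (φ ∘ ψ)(2) = 10.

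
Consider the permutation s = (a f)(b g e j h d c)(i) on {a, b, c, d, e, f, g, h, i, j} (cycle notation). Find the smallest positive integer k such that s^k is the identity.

14

The cycle type of s is (7, 2, 1).
The order is lcm(7, 2) = 14.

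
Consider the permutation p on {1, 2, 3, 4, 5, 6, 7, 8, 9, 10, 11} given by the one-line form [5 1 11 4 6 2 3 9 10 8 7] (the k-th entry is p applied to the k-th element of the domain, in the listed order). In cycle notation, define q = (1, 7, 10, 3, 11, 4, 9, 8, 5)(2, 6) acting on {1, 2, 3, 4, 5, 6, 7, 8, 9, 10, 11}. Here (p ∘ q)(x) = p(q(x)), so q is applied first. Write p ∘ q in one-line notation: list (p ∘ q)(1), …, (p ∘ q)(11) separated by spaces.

For each element, apply q then p: 1 → 7 → 3; 2 → 6 → 2; 3 → 11 → 7; 4 → 9 → 10; 5 → 1 → 5; 6 → 2 → 1; 7 → 10 → 8; 8 → 5 → 6; 9 → 8 → 9; 10 → 3 → 11; 11 → 4 → 4.
Collecting the images, p ∘ q = [3 2 7 10 5 1 8 6 9 11 4].

3 2 7 10 5 1 8 6 9 11 4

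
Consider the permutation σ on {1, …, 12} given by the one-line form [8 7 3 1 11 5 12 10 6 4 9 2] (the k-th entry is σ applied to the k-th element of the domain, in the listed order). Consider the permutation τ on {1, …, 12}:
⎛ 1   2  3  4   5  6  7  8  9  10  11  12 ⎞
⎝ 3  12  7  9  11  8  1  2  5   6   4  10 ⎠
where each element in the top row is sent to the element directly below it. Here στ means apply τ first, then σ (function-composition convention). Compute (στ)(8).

7

(στ)(8) = σ(τ(8)). τ(8) = 2, then σ(2) = 7. So (στ)(8) = 7.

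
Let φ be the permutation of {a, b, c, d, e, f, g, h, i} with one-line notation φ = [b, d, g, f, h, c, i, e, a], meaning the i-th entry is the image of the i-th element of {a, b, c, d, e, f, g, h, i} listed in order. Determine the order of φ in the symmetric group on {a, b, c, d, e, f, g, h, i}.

14

Writing φ as disjoint cycles, the cycle lengths are 7, 2.
The order is lcm(7, 2) = 14.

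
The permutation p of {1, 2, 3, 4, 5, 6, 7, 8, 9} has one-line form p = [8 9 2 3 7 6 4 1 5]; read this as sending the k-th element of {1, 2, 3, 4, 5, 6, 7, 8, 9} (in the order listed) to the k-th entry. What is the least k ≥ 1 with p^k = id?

The disjoint-cycle form of p has cycle lengths 6, 2, 1.
The order is lcm(6, 2) = 6.

6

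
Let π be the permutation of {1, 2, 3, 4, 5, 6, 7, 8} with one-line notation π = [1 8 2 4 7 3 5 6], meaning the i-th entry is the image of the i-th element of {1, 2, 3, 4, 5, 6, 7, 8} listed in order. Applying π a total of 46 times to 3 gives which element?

Tracing 3 → 2 → … returns to 3 after 4 steps, so 3 lies in a 4-cycle (2 8 6 3).
Powers repeat with period 4 on this cycle, and 46 mod 4 = 2, so π^46(3) = π^2(3).
Stepping 2 places around the cycle: 3 → 2 → 8.

8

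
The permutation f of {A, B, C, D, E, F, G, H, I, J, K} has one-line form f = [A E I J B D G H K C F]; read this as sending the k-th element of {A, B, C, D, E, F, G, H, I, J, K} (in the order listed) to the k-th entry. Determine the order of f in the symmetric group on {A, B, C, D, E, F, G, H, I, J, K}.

6

Decomposing into disjoint cycles gives cycle lengths 6, 2, 1, 1, 1.
Since disjoint cycles commute, ord(f) = lcm(6, 2) = 6.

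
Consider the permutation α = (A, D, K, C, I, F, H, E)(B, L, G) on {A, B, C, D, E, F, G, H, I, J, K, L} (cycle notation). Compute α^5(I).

I lies in the 8-cycle (A, D, K, C, I, F, H, E).
Stepping 5 places around the cycle: I → F → H → E → A → D.

D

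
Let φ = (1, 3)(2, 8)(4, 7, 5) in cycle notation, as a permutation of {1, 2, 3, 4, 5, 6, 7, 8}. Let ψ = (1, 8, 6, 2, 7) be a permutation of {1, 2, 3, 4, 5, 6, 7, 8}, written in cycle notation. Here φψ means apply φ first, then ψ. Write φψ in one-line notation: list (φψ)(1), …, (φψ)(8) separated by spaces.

3 6 8 1 4 2 5 7

(φψ)(x) = ψ(φ(x)). Computing each image: ψ(φ(1)) = ψ(3) = 3, ψ(φ(2)) = ψ(8) = 6, ψ(φ(3)) = ψ(1) = 8, ψ(φ(4)) = ψ(7) = 1, ψ(φ(5)) = ψ(4) = 4, ψ(φ(6)) = ψ(6) = 2, ψ(φ(7)) = ψ(5) = 5, ψ(φ(8)) = ψ(2) = 7.
Hence φψ = [3 6 8 1 4 2 5 7].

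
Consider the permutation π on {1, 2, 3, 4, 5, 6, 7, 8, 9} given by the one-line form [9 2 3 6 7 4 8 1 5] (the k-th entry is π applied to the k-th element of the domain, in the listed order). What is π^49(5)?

9

Tracing 5 → 7 → … returns to 5 after 5 steps, so 5 lies in a 5-cycle (1 9 5 7 8).
Powers repeat with period 5 on this cycle, and 49 mod 5 = 4, so π^49(5) = π^4(5).
Stepping 4 places around the cycle: 5 → 7 → 8 → 1 → 9.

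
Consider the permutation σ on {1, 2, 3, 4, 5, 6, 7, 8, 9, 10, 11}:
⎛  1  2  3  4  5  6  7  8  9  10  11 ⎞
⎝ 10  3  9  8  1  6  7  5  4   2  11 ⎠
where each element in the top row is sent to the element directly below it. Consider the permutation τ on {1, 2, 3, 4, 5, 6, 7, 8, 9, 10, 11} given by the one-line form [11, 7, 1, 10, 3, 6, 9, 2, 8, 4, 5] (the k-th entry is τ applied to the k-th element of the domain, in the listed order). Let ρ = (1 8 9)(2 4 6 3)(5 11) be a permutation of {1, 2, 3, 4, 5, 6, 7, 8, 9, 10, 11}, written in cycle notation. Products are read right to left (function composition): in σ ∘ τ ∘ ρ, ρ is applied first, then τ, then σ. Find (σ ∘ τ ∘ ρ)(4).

Chase 4: ρ(4) = 6; τ(6) = 6; σ(6) = 6. Hence (σ ∘ τ ∘ ρ)(4) = 6.

6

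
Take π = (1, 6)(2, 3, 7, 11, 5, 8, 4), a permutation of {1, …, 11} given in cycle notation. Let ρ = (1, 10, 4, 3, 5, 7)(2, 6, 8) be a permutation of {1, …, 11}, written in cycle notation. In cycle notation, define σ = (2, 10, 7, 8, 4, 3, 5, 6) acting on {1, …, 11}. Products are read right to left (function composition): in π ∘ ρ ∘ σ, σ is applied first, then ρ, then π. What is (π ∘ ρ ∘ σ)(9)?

(π ∘ ρ ∘ σ)(9) = π(ρ(σ(9))). σ(9) = 9, then ρ(9) = 9, then π(9) = 9, so the result is 9.

9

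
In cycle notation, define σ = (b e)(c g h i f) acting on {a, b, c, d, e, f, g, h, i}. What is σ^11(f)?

f lies in the 5-cycle (c g h i f).
Since the cycle has length 5, σ^11 acts on it the same as σ^1 (11 mod 5 = 1).
Stepping 1 place around the cycle: f → c.

c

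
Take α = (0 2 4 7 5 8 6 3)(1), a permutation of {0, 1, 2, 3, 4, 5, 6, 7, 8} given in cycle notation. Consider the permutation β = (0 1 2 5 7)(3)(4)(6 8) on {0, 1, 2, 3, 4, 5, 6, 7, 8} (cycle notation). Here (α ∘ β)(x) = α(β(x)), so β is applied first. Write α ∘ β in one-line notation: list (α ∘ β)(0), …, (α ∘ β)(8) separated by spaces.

1 4 8 0 7 5 6 2 3

For each element, apply β then α: 0 → 1 → 1; 1 → 2 → 4; 2 → 5 → 8; 3 → 3 → 0; 4 → 4 → 7; 5 → 7 → 5; 6 → 8 → 6; 7 → 0 → 2; 8 → 6 → 3.
So α ∘ β in one-line form is 1 4 8 0 7 5 6 2 3.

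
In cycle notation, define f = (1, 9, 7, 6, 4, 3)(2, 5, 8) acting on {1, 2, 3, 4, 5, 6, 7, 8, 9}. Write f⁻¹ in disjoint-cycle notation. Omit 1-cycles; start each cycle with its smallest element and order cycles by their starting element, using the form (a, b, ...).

Inverting a permutation written in cycle notation just reverses the order within every cycle.
Reversing each cycle of f and rotating so the smallest element leads gives (1, 3, 4, 6, 7, 9)(2, 8, 5).

(1, 3, 4, 6, 7, 9)(2, 8, 5)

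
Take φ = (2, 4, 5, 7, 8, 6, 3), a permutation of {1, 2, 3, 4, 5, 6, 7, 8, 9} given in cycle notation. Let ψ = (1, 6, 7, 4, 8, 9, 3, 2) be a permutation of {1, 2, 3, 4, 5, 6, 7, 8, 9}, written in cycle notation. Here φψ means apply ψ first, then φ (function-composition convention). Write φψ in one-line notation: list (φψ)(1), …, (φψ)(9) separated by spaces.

(φψ)(x) = φ(ψ(x)). Computing each image: φ(ψ(1)) = φ(6) = 3, φ(ψ(2)) = φ(1) = 1, φ(ψ(3)) = φ(2) = 4, φ(ψ(4)) = φ(8) = 6, φ(ψ(5)) = φ(5) = 7, φ(ψ(6)) = φ(7) = 8, φ(ψ(7)) = φ(4) = 5, φ(ψ(8)) = φ(9) = 9, φ(ψ(9)) = φ(3) = 2.
Hence φψ = [3 1 4 6 7 8 5 9 2].

3 1 4 6 7 8 5 9 2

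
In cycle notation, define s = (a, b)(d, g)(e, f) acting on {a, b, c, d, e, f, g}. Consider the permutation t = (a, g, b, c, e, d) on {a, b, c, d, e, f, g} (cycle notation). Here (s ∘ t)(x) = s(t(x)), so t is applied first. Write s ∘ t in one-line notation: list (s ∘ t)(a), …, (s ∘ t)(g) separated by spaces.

For each element, apply t then s: a → g → d; b → c → c; c → e → f; d → a → b; e → d → g; f → f → e; g → b → a.
So s ∘ t in one-line form is d c f b g e a.

d c f b g e a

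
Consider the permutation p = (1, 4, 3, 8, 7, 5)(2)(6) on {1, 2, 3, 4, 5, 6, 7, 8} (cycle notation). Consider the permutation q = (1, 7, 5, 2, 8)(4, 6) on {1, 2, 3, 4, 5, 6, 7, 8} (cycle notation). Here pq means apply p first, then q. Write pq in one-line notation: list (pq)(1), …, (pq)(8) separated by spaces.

(pq)(x) = q(p(x)). Computing each image: q(p(1)) = q(4) = 6, q(p(2)) = q(2) = 8, q(p(3)) = q(8) = 1, q(p(4)) = q(3) = 3, q(p(5)) = q(1) = 7, q(p(6)) = q(6) = 4, q(p(7)) = q(5) = 2, q(p(8)) = q(7) = 5.
Hence pq = [6 8 1 3 7 4 2 5].

6 8 1 3 7 4 2 5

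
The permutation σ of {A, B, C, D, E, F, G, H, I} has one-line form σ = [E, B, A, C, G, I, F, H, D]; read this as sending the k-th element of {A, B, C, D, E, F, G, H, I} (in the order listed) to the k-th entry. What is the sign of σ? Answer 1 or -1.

In disjoint-cycle form the cycle lengths are 7, 1, 1.
A cycle of length ℓ contributes ℓ−1 transpositions, so σ is a product of 6 transpositions — even.

1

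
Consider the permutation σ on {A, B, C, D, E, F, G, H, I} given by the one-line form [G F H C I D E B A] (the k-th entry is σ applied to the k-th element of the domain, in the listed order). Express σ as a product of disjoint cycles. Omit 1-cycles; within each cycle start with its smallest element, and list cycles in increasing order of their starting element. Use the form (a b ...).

From A: A → G → E → I → A, closing the cycle (A G E I).
Continuing from each remaining unvisited element yields (A G E I)(B F D C H).

(A G E I)(B F D C H)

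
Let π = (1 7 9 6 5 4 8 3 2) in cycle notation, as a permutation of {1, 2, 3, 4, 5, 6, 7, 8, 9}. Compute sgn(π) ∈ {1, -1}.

1

The cycle lengths are 9.
A cycle is odd iff its length is even; π has 0 even-length cycles, so sgn(π) = (−1)^0 and π is even.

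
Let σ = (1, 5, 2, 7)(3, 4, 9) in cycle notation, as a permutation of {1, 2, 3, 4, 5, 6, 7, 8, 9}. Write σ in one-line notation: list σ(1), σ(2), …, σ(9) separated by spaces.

Image by image: 1→5, 2→7, 3→4, 4→9, 5→2, 6→6, 7→1, 8→8, 9→3.
So the one-line form is 5 7 4 9 2 6 1 8 3.

5 7 4 9 2 6 1 8 3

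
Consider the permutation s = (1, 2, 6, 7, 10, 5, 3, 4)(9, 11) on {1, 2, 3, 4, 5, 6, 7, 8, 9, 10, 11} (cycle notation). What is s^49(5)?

5 lies in the 8-cycle (1, 2, 6, 7, 10, 5, 3, 4).
Since the cycle has length 8, s^49 acts on it the same as s^1 (49 mod 8 = 1).
Stepping 1 place around the cycle: 5 → 3.

3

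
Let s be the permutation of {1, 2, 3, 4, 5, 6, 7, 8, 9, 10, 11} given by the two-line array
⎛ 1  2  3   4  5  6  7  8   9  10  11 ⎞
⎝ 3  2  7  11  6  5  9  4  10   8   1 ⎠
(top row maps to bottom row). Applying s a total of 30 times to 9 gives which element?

3

Tracing 9 → 10 → … returns to 9 after 8 steps, so 9 lies in an 8-cycle (1 3 7 9 10 8 4 11).
On an 8-cycle, s^8 is the identity, so s^30 = s^6 there (30 ≡ 6 mod 8).
Advancing 6 steps from 9: 9 → 10 → 8 → 4 → 11 → 1 → 3.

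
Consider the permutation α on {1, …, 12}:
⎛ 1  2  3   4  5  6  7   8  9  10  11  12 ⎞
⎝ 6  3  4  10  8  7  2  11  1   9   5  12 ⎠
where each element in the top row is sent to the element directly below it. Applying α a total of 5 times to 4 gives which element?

7

Tracing 4 → 10 → … returns to 4 after 8 steps, so 4 lies in an 8-cycle (1, 6, 7, 2, 3, 4, 10, 9).
Stepping 5 places around the cycle: 4 → 10 → 9 → 1 → 6 → 7.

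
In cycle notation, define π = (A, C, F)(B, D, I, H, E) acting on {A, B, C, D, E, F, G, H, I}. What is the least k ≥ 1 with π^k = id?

The disjoint cycles have lengths 5, 3, 1.
The order of π is the least common multiple of its cycle lengths: lcm(5, 3) = 15.

15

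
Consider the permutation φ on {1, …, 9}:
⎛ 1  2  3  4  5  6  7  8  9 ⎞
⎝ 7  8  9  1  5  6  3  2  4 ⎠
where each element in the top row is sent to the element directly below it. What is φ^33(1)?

Tracing 1 → 7 → … returns to 1 after 5 steps, so 1 lies in a 5-cycle (1, 7, 3, 9, 4).
Since the cycle has length 5, φ^33 acts on it the same as φ^3 (33 mod 5 = 3).
Advancing 3 steps from 1: 1 → 7 → 3 → 9.

9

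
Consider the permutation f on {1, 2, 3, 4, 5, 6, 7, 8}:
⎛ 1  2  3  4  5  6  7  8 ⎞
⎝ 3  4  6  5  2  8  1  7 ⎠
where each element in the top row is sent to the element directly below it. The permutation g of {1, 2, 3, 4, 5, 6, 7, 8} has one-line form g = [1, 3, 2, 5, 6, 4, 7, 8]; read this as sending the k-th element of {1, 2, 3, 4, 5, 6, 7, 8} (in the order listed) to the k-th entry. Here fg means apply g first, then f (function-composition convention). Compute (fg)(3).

First apply g: g(3) = 2, then f(2) = 4. Thus (fg)(3) = 4.

4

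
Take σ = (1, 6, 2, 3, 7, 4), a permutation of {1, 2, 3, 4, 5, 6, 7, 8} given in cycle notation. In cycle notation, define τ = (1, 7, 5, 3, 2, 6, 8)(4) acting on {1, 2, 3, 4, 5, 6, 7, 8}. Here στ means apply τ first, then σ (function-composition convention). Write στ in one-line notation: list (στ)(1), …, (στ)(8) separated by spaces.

4 2 3 1 7 8 5 6

For each element, apply τ then σ: 1 → 7 → 4; 2 → 6 → 2; 3 → 2 → 3; 4 → 4 → 1; 5 → 3 → 7; 6 → 8 → 8; 7 → 5 → 5; 8 → 1 → 6.
So στ in one-line form is 4 2 3 1 7 8 5 6.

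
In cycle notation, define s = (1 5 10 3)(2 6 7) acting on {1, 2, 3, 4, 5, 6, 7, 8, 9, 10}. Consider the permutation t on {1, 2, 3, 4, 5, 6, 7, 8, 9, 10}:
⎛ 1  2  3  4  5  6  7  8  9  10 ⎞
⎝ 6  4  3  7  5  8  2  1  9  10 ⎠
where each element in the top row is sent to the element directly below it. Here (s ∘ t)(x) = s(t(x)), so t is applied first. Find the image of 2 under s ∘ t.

t(2) = 4, then s(4) = 4; composing gives (s ∘ t)(2) = 4.

4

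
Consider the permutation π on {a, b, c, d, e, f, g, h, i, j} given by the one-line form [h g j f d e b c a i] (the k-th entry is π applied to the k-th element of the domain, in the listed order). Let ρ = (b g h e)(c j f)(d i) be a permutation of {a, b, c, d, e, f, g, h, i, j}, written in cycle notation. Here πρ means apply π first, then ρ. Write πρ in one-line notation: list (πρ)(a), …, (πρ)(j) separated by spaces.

e h f c i b g j a d

(πρ)(x) = ρ(π(x)). Computing each image: ρ(π(a)) = ρ(h) = e, ρ(π(b)) = ρ(g) = h, ρ(π(c)) = ρ(j) = f, ρ(π(d)) = ρ(f) = c, ρ(π(e)) = ρ(d) = i, ρ(π(f)) = ρ(e) = b, ρ(π(g)) = ρ(b) = g, ρ(π(h)) = ρ(c) = j, ρ(π(i)) = ρ(a) = a, ρ(π(j)) = ρ(i) = d.
Hence πρ = [e h f c i b g j a d].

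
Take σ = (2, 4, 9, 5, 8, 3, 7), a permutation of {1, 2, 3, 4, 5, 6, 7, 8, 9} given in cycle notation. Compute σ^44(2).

2 lies in the 7-cycle (2, 4, 9, 5, 8, 3, 7).
Powers repeat with period 7 on this cycle, and 44 mod 7 = 2, so σ^44(2) = σ^2(2).
Stepping 2 places around the cycle: 2 → 4 → 9.

9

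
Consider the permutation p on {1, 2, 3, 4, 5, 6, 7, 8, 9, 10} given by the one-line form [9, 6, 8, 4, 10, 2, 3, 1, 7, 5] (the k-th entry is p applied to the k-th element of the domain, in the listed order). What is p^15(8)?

8

Tracing 8 → 1 → … returns to 8 after 5 steps, so 8 lies in a 5-cycle (1 9 7 3 8).
On a 5-cycle, p^5 is the identity, so p^15 = p^0 there (15 ≡ 0 mod 5).
So p^15(8) = 8.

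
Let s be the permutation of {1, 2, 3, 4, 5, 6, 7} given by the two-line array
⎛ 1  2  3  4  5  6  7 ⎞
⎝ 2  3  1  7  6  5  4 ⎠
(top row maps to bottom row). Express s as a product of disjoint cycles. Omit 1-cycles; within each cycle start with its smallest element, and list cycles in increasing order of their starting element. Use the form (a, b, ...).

(1, 2, 3)(4, 7)(5, 6)

From 1: 1 → 2 → 3 → 1, closing the cycle (1, 2, 3).
Repeating from the next unused element and collecting all non-trivial cycles gives (1, 2, 3)(4, 7)(5, 6).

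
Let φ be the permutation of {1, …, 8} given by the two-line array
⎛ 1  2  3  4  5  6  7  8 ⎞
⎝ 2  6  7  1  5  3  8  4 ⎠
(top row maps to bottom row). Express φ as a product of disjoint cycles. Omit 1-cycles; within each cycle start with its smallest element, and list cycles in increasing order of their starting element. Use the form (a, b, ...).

From 1: 1 → 2 → 6 → 3 → 7 → 8 → 4 → 1, closing the cycle (1, 2, 6, 3, 7, 8, 4).
Continuing from each remaining unvisited element yields (1, 2, 6, 3, 7, 8, 4).

(1, 2, 6, 3, 7, 8, 4)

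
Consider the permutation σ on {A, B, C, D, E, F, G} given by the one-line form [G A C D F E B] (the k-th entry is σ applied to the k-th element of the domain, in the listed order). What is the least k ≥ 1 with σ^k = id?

6

Writing σ as disjoint cycles, the cycle lengths are 3, 2, 1, 1.
The order of σ is the least common multiple of its cycle lengths: lcm(3, 2) = 6.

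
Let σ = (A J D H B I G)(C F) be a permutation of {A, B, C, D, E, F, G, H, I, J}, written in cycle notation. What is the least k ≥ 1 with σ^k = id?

14

The cycle type of σ is (7, 2, 1).
The order of σ is the least common multiple of its cycle lengths: lcm(7, 2) = 14.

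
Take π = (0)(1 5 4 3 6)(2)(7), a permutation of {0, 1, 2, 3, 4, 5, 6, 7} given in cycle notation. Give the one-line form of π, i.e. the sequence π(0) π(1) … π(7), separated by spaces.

0 5 2 6 3 4 1 7

Each element maps to the next entry in its cycle (wrapping to the front): 0→0, 1→5, 2→2, 3→6, 4→3, 5→4, 6→1, 7→7.
So the one-line form is 0 5 2 6 3 4 1 7.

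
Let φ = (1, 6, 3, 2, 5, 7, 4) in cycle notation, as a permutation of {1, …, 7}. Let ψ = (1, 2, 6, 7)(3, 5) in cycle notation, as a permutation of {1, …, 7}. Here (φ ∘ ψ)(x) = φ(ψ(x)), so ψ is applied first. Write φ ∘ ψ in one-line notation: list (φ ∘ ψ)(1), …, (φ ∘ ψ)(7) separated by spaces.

Chase each element through ψ then φ: 1 → 2 → 5; 2 → 6 → 3; 3 → 5 → 7; 4 → 4 → 1; 5 → 3 → 2; 6 → 7 → 4; 7 → 1 → 6.
Collecting the images, φ ∘ ψ = [5 3 7 1 2 4 6].

5 3 7 1 2 4 6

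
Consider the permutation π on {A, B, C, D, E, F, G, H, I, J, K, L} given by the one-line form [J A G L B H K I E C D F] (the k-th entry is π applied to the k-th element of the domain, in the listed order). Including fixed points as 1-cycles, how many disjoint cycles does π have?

1

The cycle decomposition is (A, J, C, G, K, D, L, F, H, I, E, B), which has 1 cycle (counting 1-cycles).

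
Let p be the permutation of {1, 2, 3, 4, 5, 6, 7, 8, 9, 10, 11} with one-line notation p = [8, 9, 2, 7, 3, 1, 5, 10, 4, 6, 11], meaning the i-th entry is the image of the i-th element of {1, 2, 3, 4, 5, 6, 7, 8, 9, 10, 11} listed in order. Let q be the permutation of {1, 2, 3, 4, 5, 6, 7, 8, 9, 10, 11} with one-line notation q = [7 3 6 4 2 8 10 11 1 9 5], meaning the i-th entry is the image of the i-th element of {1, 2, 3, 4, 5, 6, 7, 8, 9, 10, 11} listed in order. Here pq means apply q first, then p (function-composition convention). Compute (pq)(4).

First apply q: q(4) = 4, then p(4) = 7. Thus (pq)(4) = 7.

7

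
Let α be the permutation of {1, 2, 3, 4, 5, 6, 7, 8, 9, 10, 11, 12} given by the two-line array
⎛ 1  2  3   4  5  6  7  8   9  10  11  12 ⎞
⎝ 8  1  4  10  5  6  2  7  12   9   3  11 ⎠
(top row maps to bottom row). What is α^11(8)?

Tracing 8 → 7 → … returns to 8 after 4 steps, so 8 lies in a 4-cycle (1 8 7 2).
Since the cycle has length 4, α^11 acts on it the same as α^3 (11 mod 4 = 3).
Advancing 3 steps from 8: 8 → 7 → 2 → 1.

1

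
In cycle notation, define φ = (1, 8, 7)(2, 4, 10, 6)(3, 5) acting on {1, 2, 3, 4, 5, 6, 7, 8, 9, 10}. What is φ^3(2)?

6

2 lies in the 4-cycle (2, 4, 10, 6).
Stepping 3 places around the cycle: 2 → 4 → 10 → 6.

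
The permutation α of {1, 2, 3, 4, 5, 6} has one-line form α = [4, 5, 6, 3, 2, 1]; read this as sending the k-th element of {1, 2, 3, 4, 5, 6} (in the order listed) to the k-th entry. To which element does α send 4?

3

4 is element number 4 of the domain, and entry number 4 of the one-line form is 3, so α(4) = 3.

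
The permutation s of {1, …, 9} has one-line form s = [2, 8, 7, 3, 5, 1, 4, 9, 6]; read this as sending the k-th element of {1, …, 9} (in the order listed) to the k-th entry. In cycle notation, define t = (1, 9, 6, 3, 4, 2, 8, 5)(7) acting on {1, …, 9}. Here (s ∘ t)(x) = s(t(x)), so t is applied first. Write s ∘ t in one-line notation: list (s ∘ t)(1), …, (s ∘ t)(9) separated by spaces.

Chase each element through t then s: 1 → 9 → 6; 2 → 8 → 9; 3 → 4 → 3; 4 → 2 → 8; 5 → 1 → 2; 6 → 3 → 7; 7 → 7 → 4; 8 → 5 → 5; 9 → 6 → 1.
So s ∘ t in one-line form is 6 9 3 8 2 7 4 5 1.

6 9 3 8 2 7 4 5 1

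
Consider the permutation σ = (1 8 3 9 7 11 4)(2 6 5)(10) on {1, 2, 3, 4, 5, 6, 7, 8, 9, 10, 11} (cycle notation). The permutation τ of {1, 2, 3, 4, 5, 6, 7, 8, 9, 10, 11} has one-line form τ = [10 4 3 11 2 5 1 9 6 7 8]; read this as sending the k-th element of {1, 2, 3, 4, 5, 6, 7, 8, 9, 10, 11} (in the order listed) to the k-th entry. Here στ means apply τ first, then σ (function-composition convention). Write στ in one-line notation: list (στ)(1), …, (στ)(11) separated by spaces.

10 1 9 4 6 2 8 7 5 11 3

Chase each element through τ then σ: 1 → 10 → 10; 2 → 4 → 1; 3 → 3 → 9; 4 → 11 → 4; 5 → 2 → 6; 6 → 5 → 2; 7 → 1 → 8; 8 → 9 → 7; 9 → 6 → 5; 10 → 7 → 11; 11 → 8 → 3.
So στ in one-line form is 10 1 9 4 6 2 8 7 5 11 3.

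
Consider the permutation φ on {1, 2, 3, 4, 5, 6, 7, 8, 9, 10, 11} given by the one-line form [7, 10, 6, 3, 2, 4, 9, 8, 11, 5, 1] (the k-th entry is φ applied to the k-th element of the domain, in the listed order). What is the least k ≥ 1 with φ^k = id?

Writing φ as disjoint cycles, the cycle lengths are 4, 3, 3, 1.
Since disjoint cycles commute, ord(φ) = lcm(4, 3, 3) = 12.

12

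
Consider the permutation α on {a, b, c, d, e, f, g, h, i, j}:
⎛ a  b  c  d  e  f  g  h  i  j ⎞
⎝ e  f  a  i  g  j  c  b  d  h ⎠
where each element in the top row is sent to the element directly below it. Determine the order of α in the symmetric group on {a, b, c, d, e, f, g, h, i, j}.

4

Decomposing into disjoint cycles gives cycle lengths 4, 4, 2.
The order of α is the least common multiple of its cycle lengths: lcm(4, 4, 2) = 4.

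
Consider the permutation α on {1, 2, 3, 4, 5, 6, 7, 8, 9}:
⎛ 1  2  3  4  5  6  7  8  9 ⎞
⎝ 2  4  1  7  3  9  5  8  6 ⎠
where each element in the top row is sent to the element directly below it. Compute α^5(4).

2

Tracing 4 → 7 → … returns to 4 after 6 steps, so 4 lies in a 6-cycle (1, 2, 4, 7, 5, 3).
Stepping 5 places around the cycle: 4 → 7 → 5 → 3 → 1 → 2.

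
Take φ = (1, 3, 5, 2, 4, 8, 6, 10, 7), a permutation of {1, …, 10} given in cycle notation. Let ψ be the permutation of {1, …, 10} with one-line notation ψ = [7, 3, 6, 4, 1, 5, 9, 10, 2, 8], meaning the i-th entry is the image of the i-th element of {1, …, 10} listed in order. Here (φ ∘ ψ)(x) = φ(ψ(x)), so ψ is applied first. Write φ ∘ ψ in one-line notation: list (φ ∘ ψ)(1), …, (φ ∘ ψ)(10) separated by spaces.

(φ ∘ ψ)(x) = φ(ψ(x)). Computing each image: φ(ψ(1)) = φ(7) = 1, φ(ψ(2)) = φ(3) = 5, φ(ψ(3)) = φ(6) = 10, φ(ψ(4)) = φ(4) = 8, φ(ψ(5)) = φ(1) = 3, φ(ψ(6)) = φ(5) = 2, φ(ψ(7)) = φ(9) = 9, φ(ψ(8)) = φ(10) = 7, φ(ψ(9)) = φ(2) = 4, φ(ψ(10)) = φ(8) = 6.
Hence φ ∘ ψ = [1 5 10 8 3 2 9 7 4 6].

1 5 10 8 3 2 9 7 4 6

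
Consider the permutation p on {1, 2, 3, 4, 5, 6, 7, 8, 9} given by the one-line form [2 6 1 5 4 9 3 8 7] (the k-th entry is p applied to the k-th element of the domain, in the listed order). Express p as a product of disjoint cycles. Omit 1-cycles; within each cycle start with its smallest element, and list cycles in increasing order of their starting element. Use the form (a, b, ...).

Start at 1 and follow images: 1 → 2 → 6 → 9 → 7 → 3 → 1, giving the cycle (1, 2, 6, 9, 7, 3).
Continuing from each remaining unvisited element yields (1, 2, 6, 9, 7, 3)(4, 5).

(1, 2, 6, 9, 7, 3)(4, 5)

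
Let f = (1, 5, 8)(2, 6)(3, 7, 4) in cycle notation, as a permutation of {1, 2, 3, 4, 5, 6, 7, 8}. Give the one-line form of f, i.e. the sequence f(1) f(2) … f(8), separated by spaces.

Each element maps to the next entry in its cycle (wrapping to the front): 1→5, 2→6, 3→7, 4→3, 5→8, 6→2, 7→4, 8→1.
So the one-line form is 5 6 7 3 8 2 4 1.

5 6 7 3 8 2 4 1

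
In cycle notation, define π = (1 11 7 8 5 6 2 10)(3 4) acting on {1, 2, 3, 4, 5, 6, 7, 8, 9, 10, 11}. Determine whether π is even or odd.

The cycle lengths are 8, 2, 1.
A cycle of length ℓ contributes ℓ−1 transpositions, so π is a product of 7 + 1 = 8 transpositions — even.

even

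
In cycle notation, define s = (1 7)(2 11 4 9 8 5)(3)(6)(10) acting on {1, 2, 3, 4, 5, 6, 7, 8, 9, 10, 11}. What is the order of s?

The disjoint cycles have lengths 6, 2, 1, 1, 1.
Since disjoint cycles commute, ord(s) = lcm(6, 2) = 6.

6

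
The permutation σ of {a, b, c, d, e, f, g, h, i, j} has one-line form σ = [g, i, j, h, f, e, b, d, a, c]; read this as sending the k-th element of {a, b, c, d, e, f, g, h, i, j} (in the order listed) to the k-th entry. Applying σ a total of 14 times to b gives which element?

Tracing b → i → … returns to b after 4 steps, so b lies in a 4-cycle (a, g, b, i).
Powers repeat with period 4 on this cycle, and 14 mod 4 = 2, so σ^14(b) = σ^2(b).
Stepping 2 places around the cycle: b → i → a.

a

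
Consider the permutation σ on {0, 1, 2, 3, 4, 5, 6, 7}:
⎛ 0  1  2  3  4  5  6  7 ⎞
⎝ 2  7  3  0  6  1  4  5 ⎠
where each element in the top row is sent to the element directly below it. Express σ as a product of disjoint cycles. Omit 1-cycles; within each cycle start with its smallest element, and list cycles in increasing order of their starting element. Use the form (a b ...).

From 0: 0 → 2 → 3 → 0, closing the cycle (0 2 3).
Repeating from the next unused element and collecting all non-trivial cycles gives (0 2 3)(1 7 5)(4 6).

(0 2 3)(1 7 5)(4 6)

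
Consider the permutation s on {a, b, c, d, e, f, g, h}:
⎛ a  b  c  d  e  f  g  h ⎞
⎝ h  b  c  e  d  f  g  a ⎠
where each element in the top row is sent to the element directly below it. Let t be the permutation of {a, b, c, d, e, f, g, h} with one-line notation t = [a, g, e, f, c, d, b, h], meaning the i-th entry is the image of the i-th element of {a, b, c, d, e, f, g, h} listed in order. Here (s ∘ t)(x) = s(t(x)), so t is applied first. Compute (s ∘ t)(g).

b

t(g) = b, then s(b) = b; composing gives (s ∘ t)(g) = b.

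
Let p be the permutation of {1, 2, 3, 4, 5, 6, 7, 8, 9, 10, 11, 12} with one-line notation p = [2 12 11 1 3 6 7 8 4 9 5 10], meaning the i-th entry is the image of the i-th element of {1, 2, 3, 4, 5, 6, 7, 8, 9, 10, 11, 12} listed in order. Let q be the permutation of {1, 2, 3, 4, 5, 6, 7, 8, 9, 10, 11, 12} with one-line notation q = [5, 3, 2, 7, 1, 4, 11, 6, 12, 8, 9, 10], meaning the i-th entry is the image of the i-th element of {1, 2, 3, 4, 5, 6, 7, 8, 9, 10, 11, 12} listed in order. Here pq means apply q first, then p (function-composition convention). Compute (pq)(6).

(pq)(6) = p(q(6)). q(6) = 4, then p(4) = 1. So (pq)(6) = 1.

1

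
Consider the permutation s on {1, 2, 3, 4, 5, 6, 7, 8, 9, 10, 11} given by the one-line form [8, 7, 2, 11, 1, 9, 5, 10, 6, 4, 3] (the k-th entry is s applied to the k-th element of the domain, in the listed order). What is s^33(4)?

1

Tracing 4 → 11 → … returns to 4 after 9 steps, so 4 lies in a 9-cycle (1, 8, 10, 4, 11, 3, 2, 7, 5).
Since the cycle has length 9, s^33 acts on it the same as s^6 (33 mod 9 = 6).
Stepping 6 places around the cycle: 4 → 11 → 3 → 2 → 7 → 5 → 1.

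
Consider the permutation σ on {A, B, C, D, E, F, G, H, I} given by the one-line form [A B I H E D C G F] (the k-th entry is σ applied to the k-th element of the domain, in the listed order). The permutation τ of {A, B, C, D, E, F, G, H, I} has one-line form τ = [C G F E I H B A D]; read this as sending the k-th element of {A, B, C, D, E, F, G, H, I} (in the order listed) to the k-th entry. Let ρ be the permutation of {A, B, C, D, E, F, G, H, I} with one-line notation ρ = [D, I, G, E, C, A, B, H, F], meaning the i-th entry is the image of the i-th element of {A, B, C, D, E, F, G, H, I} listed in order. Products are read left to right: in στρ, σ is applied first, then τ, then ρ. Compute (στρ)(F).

C

Apply the permutations in order: σ(F) = D, then τ(D) = E, then ρ(E) = C. So (στρ)(F) = C.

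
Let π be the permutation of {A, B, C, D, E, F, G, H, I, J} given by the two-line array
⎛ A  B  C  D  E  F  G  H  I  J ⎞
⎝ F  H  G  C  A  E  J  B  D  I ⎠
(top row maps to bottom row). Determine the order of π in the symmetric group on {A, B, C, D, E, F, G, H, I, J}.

30

Decomposing into disjoint cycles gives cycle lengths 5, 3, 2.
The order is lcm(5, 3, 2) = 30.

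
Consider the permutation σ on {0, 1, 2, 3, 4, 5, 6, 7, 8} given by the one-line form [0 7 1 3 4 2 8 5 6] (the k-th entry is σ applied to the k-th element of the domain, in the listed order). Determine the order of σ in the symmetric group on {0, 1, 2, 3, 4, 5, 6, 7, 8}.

4

The disjoint-cycle form of σ has cycle lengths 4, 2, 1, 1, 1.
Since disjoint cycles commute, ord(σ) = lcm(4, 2) = 4.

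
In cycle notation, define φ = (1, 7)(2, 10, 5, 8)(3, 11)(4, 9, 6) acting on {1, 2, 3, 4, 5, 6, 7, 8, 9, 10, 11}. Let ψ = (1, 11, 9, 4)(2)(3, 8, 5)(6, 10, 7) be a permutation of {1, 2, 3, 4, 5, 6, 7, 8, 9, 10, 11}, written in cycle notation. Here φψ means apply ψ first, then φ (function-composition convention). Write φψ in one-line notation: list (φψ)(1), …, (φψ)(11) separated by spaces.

For each element, apply ψ then φ: 1 → 11 → 3; 2 → 2 → 10; 3 → 8 → 2; 4 → 1 → 7; 5 → 3 → 11; 6 → 10 → 5; 7 → 6 → 4; 8 → 5 → 8; 9 → 4 → 9; 10 → 7 → 1; 11 → 9 → 6.
Collecting the images, φψ = [3 10 2 7 11 5 4 8 9 1 6].

3 10 2 7 11 5 4 8 9 1 6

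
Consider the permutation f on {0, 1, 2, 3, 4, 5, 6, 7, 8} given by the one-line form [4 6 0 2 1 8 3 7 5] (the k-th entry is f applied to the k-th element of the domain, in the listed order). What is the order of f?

6

Decomposing into disjoint cycles gives cycle lengths 6, 2, 1.
Since disjoint cycles commute, ord(f) = lcm(6, 2) = 6.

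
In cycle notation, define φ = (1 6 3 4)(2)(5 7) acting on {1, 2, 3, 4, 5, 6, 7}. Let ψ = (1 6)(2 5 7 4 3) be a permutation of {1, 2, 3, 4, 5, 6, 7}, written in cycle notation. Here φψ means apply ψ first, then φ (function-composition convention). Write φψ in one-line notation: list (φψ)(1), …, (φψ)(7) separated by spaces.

3 7 2 4 5 6 1

(φψ)(x) = φ(ψ(x)). Computing each image: φ(ψ(1)) = φ(6) = 3, φ(ψ(2)) = φ(5) = 7, φ(ψ(3)) = φ(2) = 2, φ(ψ(4)) = φ(3) = 4, φ(ψ(5)) = φ(7) = 5, φ(ψ(6)) = φ(1) = 6, φ(ψ(7)) = φ(4) = 1.
Hence φψ = [3 7 2 4 5 6 1].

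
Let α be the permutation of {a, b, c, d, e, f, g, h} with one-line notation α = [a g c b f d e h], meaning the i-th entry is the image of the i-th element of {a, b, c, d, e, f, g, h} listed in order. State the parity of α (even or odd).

In disjoint-cycle form the cycle lengths are 5, 1, 1, 1.
A cycle is odd iff its length is even; α has 0 even-length cycles, so sgn(α) = (−1)^0 and α is even.

even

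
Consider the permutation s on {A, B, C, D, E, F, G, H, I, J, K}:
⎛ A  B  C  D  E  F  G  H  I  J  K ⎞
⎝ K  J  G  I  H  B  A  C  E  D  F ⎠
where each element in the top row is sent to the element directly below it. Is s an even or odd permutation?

In disjoint-cycle form the cycle lengths are 11.
A cycle is odd iff its length is even; s has 0 even-length cycles, so sgn(s) = (−1)^0 and s is even.

even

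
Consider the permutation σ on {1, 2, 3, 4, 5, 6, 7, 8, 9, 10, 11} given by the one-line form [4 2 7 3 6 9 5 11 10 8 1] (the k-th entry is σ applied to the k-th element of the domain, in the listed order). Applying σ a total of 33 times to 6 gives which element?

Tracing 6 → 9 → … returns to 6 after 10 steps, so 6 lies in a 10-cycle (1 4 3 7 5 6 9 10 8 11).
Since the cycle has length 10, σ^33 acts on it the same as σ^3 (33 mod 10 = 3).
Stepping 3 places around the cycle: 6 → 9 → 10 → 8.

8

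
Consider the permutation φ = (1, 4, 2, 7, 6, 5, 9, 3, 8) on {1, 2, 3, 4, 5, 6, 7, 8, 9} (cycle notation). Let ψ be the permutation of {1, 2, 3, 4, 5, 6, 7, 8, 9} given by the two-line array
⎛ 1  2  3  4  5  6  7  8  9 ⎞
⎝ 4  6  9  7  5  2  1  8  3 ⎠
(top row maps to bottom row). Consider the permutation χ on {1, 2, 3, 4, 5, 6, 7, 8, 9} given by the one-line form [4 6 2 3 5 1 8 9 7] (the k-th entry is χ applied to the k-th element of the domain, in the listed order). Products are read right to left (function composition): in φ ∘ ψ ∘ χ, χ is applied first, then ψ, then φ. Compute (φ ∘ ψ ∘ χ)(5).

9

(φ ∘ ψ ∘ χ)(5) = φ(ψ(χ(5))). χ(5) = 5, then ψ(5) = 5, then φ(5) = 9, so the result is 9.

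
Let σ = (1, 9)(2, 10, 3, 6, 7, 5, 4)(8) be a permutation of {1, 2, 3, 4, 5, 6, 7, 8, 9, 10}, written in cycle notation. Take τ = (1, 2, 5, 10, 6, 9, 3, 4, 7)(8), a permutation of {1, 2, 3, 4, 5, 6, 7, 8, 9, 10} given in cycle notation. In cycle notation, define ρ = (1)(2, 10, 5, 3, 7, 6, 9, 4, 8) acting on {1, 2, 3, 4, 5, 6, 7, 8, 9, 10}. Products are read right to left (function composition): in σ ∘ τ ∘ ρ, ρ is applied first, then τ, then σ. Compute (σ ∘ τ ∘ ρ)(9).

5

(σ ∘ τ ∘ ρ)(9) = σ(τ(ρ(9))). ρ(9) = 4, then τ(4) = 7, then σ(7) = 5, so the result is 5.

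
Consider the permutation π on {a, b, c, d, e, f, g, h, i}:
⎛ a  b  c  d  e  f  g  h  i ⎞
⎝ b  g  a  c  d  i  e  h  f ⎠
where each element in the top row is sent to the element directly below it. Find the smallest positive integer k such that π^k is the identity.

Decomposing into disjoint cycles gives cycle lengths 6, 2, 1.
The order of π is the least common multiple of its cycle lengths: lcm(6, 2) = 6.

6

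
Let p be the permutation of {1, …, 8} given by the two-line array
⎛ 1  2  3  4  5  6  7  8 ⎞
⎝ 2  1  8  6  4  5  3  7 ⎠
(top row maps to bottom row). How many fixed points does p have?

No element satisfies p(x) = x, so there are 0 fixed points.

0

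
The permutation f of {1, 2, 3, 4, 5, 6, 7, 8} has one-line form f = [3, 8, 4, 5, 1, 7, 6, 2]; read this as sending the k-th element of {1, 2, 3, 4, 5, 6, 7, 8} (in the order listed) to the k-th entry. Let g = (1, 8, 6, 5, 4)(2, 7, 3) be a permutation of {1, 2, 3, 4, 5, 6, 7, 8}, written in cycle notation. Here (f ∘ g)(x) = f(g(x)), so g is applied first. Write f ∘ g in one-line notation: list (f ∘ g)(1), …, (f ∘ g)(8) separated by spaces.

2 6 8 3 5 1 4 7

(f ∘ g)(x) = f(g(x)). Computing each image: f(g(1)) = f(8) = 2, f(g(2)) = f(7) = 6, f(g(3)) = f(2) = 8, f(g(4)) = f(1) = 3, f(g(5)) = f(4) = 5, f(g(6)) = f(5) = 1, f(g(7)) = f(3) = 4, f(g(8)) = f(6) = 7.
Hence f ∘ g = [2 6 8 3 5 1 4 7].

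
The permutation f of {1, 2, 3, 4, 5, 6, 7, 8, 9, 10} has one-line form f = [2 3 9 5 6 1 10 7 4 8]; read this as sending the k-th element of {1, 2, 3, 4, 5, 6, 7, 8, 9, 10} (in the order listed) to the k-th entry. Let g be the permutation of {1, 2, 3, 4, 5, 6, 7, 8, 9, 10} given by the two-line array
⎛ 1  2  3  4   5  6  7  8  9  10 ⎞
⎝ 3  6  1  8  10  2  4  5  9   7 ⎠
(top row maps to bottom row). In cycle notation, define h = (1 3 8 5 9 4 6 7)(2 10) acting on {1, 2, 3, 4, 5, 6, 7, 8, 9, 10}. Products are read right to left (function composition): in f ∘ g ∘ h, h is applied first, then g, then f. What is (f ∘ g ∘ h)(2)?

10

Apply the permutations in order: h(2) = 10, then g(10) = 7, then f(7) = 10. So (f ∘ g ∘ h)(2) = 10.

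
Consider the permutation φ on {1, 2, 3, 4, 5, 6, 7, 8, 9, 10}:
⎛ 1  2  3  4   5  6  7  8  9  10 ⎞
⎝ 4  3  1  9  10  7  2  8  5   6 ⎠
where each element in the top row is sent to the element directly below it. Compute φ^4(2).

Tracing 2 → 3 → … returns to 2 after 9 steps, so 2 lies in a 9-cycle (1 4 9 5 10 6 7 2 3).
Advancing 4 steps from 2: 2 → 3 → 1 → 4 → 9.

9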